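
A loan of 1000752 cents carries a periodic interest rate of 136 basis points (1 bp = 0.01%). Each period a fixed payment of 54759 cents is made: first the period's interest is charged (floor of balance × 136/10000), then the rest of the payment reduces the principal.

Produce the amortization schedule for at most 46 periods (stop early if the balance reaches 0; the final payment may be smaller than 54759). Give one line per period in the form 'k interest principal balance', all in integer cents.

1 13610 41149 959603
2 13050 41709 917894
3 12483 42276 875618
4 11908 42851 832767
5 11325 43434 789333
6 10734 44025 745308
7 10136 44623 700685
8 9529 45230 655455
9 8914 45845 609610
10 8290 46469 563141
11 7658 47101 516040
12 7018 47741 468299
13 6368 48391 419908
14 5710 49049 370859
15 5043 49716 321143
16 4367 50392 270751
17 3682 51077 219674
18 2987 51772 167902
19 2283 52476 115426
20 1569 53190 62236
21 846 53913 8323
22 113 8323 0

1. interest=⌊1000752·136/10000⌋=13610; principal=54759-13610=41149; balance=1000752-41149=959603
2. interest=⌊959603·136/10000⌋=13050; principal=54759-13050=41709; balance=959603-41709=917894
3. interest=⌊917894·136/10000⌋=12483; principal=54759-12483=42276; balance=917894-42276=875618
4. interest=⌊875618·136/10000⌋=11908; principal=54759-11908=42851; balance=875618-42851=832767
5. interest=⌊832767·136/10000⌋=11325; principal=54759-11325=43434; balance=832767-43434=789333
6. interest=⌊789333·136/10000⌋=10734; principal=54759-10734=44025; balance=789333-44025=745308
7. interest=⌊745308·136/10000⌋=10136; principal=54759-10136=44623; balance=745308-44623=700685
8. interest=⌊700685·136/10000⌋=9529; principal=54759-9529=45230; balance=700685-45230=655455
9. interest=⌊655455·136/10000⌋=8914; principal=54759-8914=45845; balance=655455-45845=609610
10. interest=⌊609610·136/10000⌋=8290; principal=54759-8290=46469; balance=609610-46469=563141
11. interest=⌊563141·136/10000⌋=7658; principal=54759-7658=47101; balance=563141-47101=516040
12. interest=⌊516040·136/10000⌋=7018; principal=54759-7018=47741; balance=516040-47741=468299
13. interest=⌊468299·136/10000⌋=6368; principal=54759-6368=48391; balance=468299-48391=419908
14. interest=⌊419908·136/10000⌋=5710; principal=54759-5710=49049; balance=419908-49049=370859
15. interest=⌊370859·136/10000⌋=5043; principal=54759-5043=49716; balance=370859-49716=321143
16. interest=⌊321143·136/10000⌋=4367; principal=54759-4367=50392; balance=321143-50392=270751
17. interest=⌊270751·136/10000⌋=3682; principal=54759-3682=51077; balance=270751-51077=219674
18. interest=⌊219674·136/10000⌋=2987; principal=54759-2987=51772; balance=219674-51772=167902
19. interest=⌊167902·136/10000⌋=2283; principal=54759-2283=52476; balance=167902-52476=115426
20. interest=⌊115426·136/10000⌋=1569; principal=54759-1569=53190; balance=115426-53190=62236
21. interest=⌊62236·136/10000⌋=846; principal=54759-846=53913; balance=62236-53913=8323
22. interest=⌊8323·136/10000⌋=113; principal=min(54759-113,8323)=8323; balance=8323-8323=0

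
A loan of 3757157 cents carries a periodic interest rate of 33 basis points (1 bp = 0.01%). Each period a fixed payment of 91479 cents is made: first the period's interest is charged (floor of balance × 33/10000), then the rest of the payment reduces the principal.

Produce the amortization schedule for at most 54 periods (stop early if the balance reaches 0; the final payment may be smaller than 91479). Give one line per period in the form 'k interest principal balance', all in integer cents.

1 12398 79081 3678076
2 12137 79342 3598734
3 11875 79604 3519130
4 11613 79866 3439264
5 11349 80130 3359134
6 11085 80394 3278740
7 10819 80660 3198080
8 10553 80926 3117154
9 10286 81193 3035961
10 10018 81461 2954500
11 9749 81730 2872770
12 9480 81999 2790771
13 9209 82270 2708501
14 8938 82541 2625960
15 8665 82814 2543146
16 8392 83087 2460059
17 8118 83361 2376698
18 7843 83636 2293062
19 7567 83912 2209150
20 7290 84189 2124961
21 7012 84467 2040494
22 6733 84746 1955748
23 6453 85026 1870722
24 6173 85306 1785416
25 5891 85588 1699828
26 5609 85870 1613958
27 5326 86153 1527805
28 5041 86438 1441367
29 4756 86723 1354644
30 4470 87009 1267635
31 4183 87296 1180339
32 3895 87584 1092755
33 3606 87873 1004882
34 3316 88163 916719
35 3025 88454 828265
36 2733 88746 739519
37 2440 89039 650480
38 2146 89333 561147
39 1851 89628 471519
40 1556 89923 381596
41 1259 90220 291376
42 961 90518 200858
43 662 90817 110041
44 363 91116 18925
45 62 18925 0

1. interest=⌊3757157·33/10000⌋=12398; principal=91479-12398=79081; balance=3757157-79081=3678076
2. interest=⌊3678076·33/10000⌋=12137; principal=91479-12137=79342; balance=3678076-79342=3598734
3. interest=⌊3598734·33/10000⌋=11875; principal=91479-11875=79604; balance=3598734-79604=3519130
4. interest=⌊3519130·33/10000⌋=11613; principal=91479-11613=79866; balance=3519130-79866=3439264
5. interest=⌊3439264·33/10000⌋=11349; principal=91479-11349=80130; balance=3439264-80130=3359134
6. interest=⌊3359134·33/10000⌋=11085; principal=91479-11085=80394; balance=3359134-80394=3278740
7. interest=⌊3278740·33/10000⌋=10819; principal=91479-10819=80660; balance=3278740-80660=3198080
8. interest=⌊3198080·33/10000⌋=10553; principal=91479-10553=80926; balance=3198080-80926=3117154
9. interest=⌊3117154·33/10000⌋=10286; principal=91479-10286=81193; balance=3117154-81193=3035961
10. interest=⌊3035961·33/10000⌋=10018; principal=91479-10018=81461; balance=3035961-81461=2954500
11. interest=⌊2954500·33/10000⌋=9749; principal=91479-9749=81730; balance=2954500-81730=2872770
12. interest=⌊2872770·33/10000⌋=9480; principal=91479-9480=81999; balance=2872770-81999=2790771
13. interest=⌊2790771·33/10000⌋=9209; principal=91479-9209=82270; balance=2790771-82270=2708501
14. interest=⌊2708501·33/10000⌋=8938; principal=91479-8938=82541; balance=2708501-82541=2625960
15. interest=⌊2625960·33/10000⌋=8665; principal=91479-8665=82814; balance=2625960-82814=2543146
16. interest=⌊2543146·33/10000⌋=8392; principal=91479-8392=83087; balance=2543146-83087=2460059
17. interest=⌊2460059·33/10000⌋=8118; principal=91479-8118=83361; balance=2460059-83361=2376698
18. interest=⌊2376698·33/10000⌋=7843; principal=91479-7843=83636; balance=2376698-83636=2293062
19. interest=⌊2293062·33/10000⌋=7567; principal=91479-7567=83912; balance=2293062-83912=2209150
20. interest=⌊2209150·33/10000⌋=7290; principal=91479-7290=84189; balance=2209150-84189=2124961
21. interest=⌊2124961·33/10000⌋=7012; principal=91479-7012=84467; balance=2124961-84467=2040494
22. interest=⌊2040494·33/10000⌋=6733; principal=91479-6733=84746; balance=2040494-84746=1955748
23. interest=⌊1955748·33/10000⌋=6453; principal=91479-6453=85026; balance=1955748-85026=1870722
24. interest=⌊1870722·33/10000⌋=6173; principal=91479-6173=85306; balance=1870722-85306=1785416
25. interest=⌊1785416·33/10000⌋=5891; principal=91479-5891=85588; balance=1785416-85588=1699828
26. interest=⌊1699828·33/10000⌋=5609; principal=91479-5609=85870; balance=1699828-85870=1613958
27. interest=⌊1613958·33/10000⌋=5326; principal=91479-5326=86153; balance=1613958-86153=1527805
28. interest=⌊1527805·33/10000⌋=5041; principal=91479-5041=86438; balance=1527805-86438=1441367
29. interest=⌊1441367·33/10000⌋=4756; principal=91479-4756=86723; balance=1441367-86723=1354644
30. interest=⌊1354644·33/10000⌋=4470; principal=91479-4470=87009; balance=1354644-87009=1267635
31. interest=⌊1267635·33/10000⌋=4183; principal=91479-4183=87296; balance=1267635-87296=1180339
32. interest=⌊1180339·33/10000⌋=3895; principal=91479-3895=87584; balance=1180339-87584=1092755
33. interest=⌊1092755·33/10000⌋=3606; principal=91479-3606=87873; balance=1092755-87873=1004882
34. interest=⌊1004882·33/10000⌋=3316; principal=91479-3316=88163; balance=1004882-88163=916719
35. interest=⌊916719·33/10000⌋=3025; principal=91479-3025=88454; balance=916719-88454=828265
36. interest=⌊828265·33/10000⌋=2733; principal=91479-2733=88746; balance=828265-88746=739519
37. interest=⌊739519·33/10000⌋=2440; principal=91479-2440=89039; balance=739519-89039=650480
38. interest=⌊650480·33/10000⌋=2146; principal=91479-2146=89333; balance=650480-89333=561147
39. interest=⌊561147·33/10000⌋=1851; principal=91479-1851=89628; balance=561147-89628=471519
40. interest=⌊471519·33/10000⌋=1556; principal=91479-1556=89923; balance=471519-89923=381596
41. interest=⌊381596·33/10000⌋=1259; principal=91479-1259=90220; balance=381596-90220=291376
42. interest=⌊291376·33/10000⌋=961; principal=91479-961=90518; balance=291376-90518=200858
43. interest=⌊200858·33/10000⌋=662; principal=91479-662=90817; balance=200858-90817=110041
44. interest=⌊110041·33/10000⌋=363; principal=91479-363=91116; balance=110041-91116=18925
45. interest=⌊18925·33/10000⌋=62; principal=min(91479-62,18925)=18925; balance=18925-18925=0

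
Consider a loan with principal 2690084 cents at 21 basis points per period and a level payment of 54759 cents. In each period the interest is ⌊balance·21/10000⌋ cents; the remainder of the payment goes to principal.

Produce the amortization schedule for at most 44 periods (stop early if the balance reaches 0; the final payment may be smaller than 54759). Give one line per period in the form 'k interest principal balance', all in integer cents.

1. interest=⌊2690084·21/10000⌋=5649; principal=54759-5649=49110; balance=2690084-49110=2640974
2. interest=⌊2640974·21/10000⌋=5546; principal=54759-5546=49213; balance=2640974-49213=2591761
3. interest=⌊2591761·21/10000⌋=5442; principal=54759-5442=49317; balance=2591761-49317=2542444
4. interest=⌊2542444·21/10000⌋=5339; principal=54759-5339=49420; balance=2542444-49420=2493024
5. interest=⌊2493024·21/10000⌋=5235; principal=54759-5235=49524; balance=2493024-49524=2443500
6. interest=⌊2443500·21/10000⌋=5131; principal=54759-5131=49628; balance=2443500-49628=2393872
7. interest=⌊2393872·21/10000⌋=5027; principal=54759-5027=49732; balance=2393872-49732=2344140
8. interest=⌊2344140·21/10000⌋=4922; principal=54759-4922=49837; balance=2344140-49837=2294303
9. interest=⌊2294303·21/10000⌋=4818; principal=54759-4818=49941; balance=2294303-49941=2244362
10. interest=⌊2244362·21/10000⌋=4713; principal=54759-4713=50046; balance=2244362-50046=2194316
11. interest=⌊2194316·21/10000⌋=4608; principal=54759-4608=50151; balance=2194316-50151=2144165
12. interest=⌊2144165·21/10000⌋=4502; principal=54759-4502=50257; balance=2144165-50257=2093908
13. interest=⌊2093908·21/10000⌋=4397; principal=54759-4397=50362; balance=2093908-50362=2043546
14. interest=⌊2043546·21/10000⌋=4291; principal=54759-4291=50468; balance=2043546-50468=1993078
15. interest=⌊1993078·21/10000⌋=4185; principal=54759-4185=50574; balance=1993078-50574=1942504
16. interest=⌊1942504·21/10000⌋=4079; principal=54759-4079=50680; balance=1942504-50680=1891824
17. interest=⌊1891824·21/10000⌋=3972; principal=54759-3972=50787; balance=1891824-50787=1841037
18. interest=⌊1841037·21/10000⌋=3866; principal=54759-3866=50893; balance=1841037-50893=1790144
19. interest=⌊1790144·21/10000⌋=3759; principal=54759-3759=51000; balance=1790144-51000=1739144
20. interest=⌊1739144·21/10000⌋=3652; principal=54759-3652=51107; balance=1739144-51107=1688037
21. interest=⌊1688037·21/10000⌋=3544; principal=54759-3544=51215; balance=1688037-51215=1636822
22. interest=⌊1636822·21/10000⌋=3437; principal=54759-3437=51322; balance=1636822-51322=1585500
23. interest=⌊1585500·21/10000⌋=3329; principal=54759-3329=51430; balance=1585500-51430=1534070
24. interest=⌊1534070·21/10000⌋=3221; principal=54759-3221=51538; balance=1534070-51538=1482532
25. interest=⌊1482532·21/10000⌋=3113; principal=54759-3113=51646; balance=1482532-51646=1430886
26. interest=⌊1430886·21/10000⌋=3004; principal=54759-3004=51755; balance=1430886-51755=1379131
27. interest=⌊1379131·21/10000⌋=2896; principal=54759-2896=51863; balance=1379131-51863=1327268
28. interest=⌊1327268·21/10000⌋=2787; principal=54759-2787=51972; balance=1327268-51972=1275296
29. interest=⌊1275296·21/10000⌋=2678; principal=54759-2678=52081; balance=1275296-52081=1223215
30. interest=⌊1223215·21/10000⌋=2568; principal=54759-2568=52191; balance=1223215-52191=1171024
31. interest=⌊1171024·21/10000⌋=2459; principal=54759-2459=52300; balance=1171024-52300=1118724
32. interest=⌊1118724·21/10000⌋=2349; principal=54759-2349=52410; balance=1118724-52410=1066314
33. interest=⌊1066314·21/10000⌋=2239; principal=54759-2239=52520; balance=1066314-52520=1013794
34. interest=⌊1013794·21/10000⌋=2128; principal=54759-2128=52631; balance=1013794-52631=961163
35. interest=⌊961163·21/10000⌋=2018; principal=54759-2018=52741; balance=961163-52741=908422
36. interest=⌊908422·21/10000⌋=1907; principal=54759-1907=52852; balance=908422-52852=855570
37. interest=⌊855570·21/10000⌋=1796; principal=54759-1796=52963; balance=855570-52963=802607
38. interest=⌊802607·21/10000⌋=1685; principal=54759-1685=53074; balance=802607-53074=749533
39. interest=⌊749533·21/10000⌋=1574; principal=54759-1574=53185; balance=749533-53185=696348
40. interest=⌊696348·21/10000⌋=1462; principal=54759-1462=53297; balance=696348-53297=643051
41. interest=⌊643051·21/10000⌋=1350; principal=54759-1350=53409; balance=643051-53409=589642
42. interest=⌊589642·21/10000⌋=1238; principal=54759-1238=53521; balance=589642-53521=536121
43. interest=⌊536121·21/10000⌋=1125; principal=54759-1125=53634; balance=536121-53634=482487
44. interest=⌊482487·21/10000⌋=1013; principal=54759-1013=53746; balance=482487-53746=428741

1 5649 49110 2640974
2 5546 49213 2591761
3 5442 49317 2542444
4 5339 49420 2493024
5 5235 49524 2443500
6 5131 49628 2393872
7 5027 49732 2344140
8 4922 49837 2294303
9 4818 49941 2244362
10 4713 50046 2194316
11 4608 50151 2144165
12 4502 50257 2093908
13 4397 50362 2043546
14 4291 50468 1993078
15 4185 50574 1942504
16 4079 50680 1891824
17 3972 50787 1841037
18 3866 50893 1790144
19 3759 51000 1739144
20 3652 51107 1688037
21 3544 51215 1636822
22 3437 51322 1585500
23 3329 51430 1534070
24 3221 51538 1482532
25 3113 51646 1430886
26 3004 51755 1379131
27 2896 51863 1327268
28 2787 51972 1275296
29 2678 52081 1223215
30 2568 52191 1171024
31 2459 52300 1118724
32 2349 52410 1066314
33 2239 52520 1013794
34 2128 52631 961163
35 2018 52741 908422
36 1907 52852 855570
37 1796 52963 802607
38 1685 53074 749533
39 1574 53185 696348
40 1462 53297 643051
41 1350 53409 589642
42 1238 53521 536121
43 1125 53634 482487
44 1013 53746 428741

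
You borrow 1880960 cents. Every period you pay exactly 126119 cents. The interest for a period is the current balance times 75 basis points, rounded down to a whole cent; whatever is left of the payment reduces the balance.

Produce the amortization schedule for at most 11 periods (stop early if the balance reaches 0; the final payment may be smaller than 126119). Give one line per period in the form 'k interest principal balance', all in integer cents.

1 14107 112012 1768948
2 13267 112852 1656096
3 12420 113699 1542397
4 11567 114552 1427845
5 10708 115411 1312434
6 9843 116276 1196158
7 8971 117148 1079010
8 8092 118027 960983
9 7207 118912 842071
10 6315 119804 722267
11 5417 120702 601565

1. interest=⌊1880960·75/10000⌋=14107; principal=126119-14107=112012; balance=1880960-112012=1768948
2. interest=⌊1768948·75/10000⌋=13267; principal=126119-13267=112852; balance=1768948-112852=1656096
3. interest=⌊1656096·75/10000⌋=12420; principal=126119-12420=113699; balance=1656096-113699=1542397
4. interest=⌊1542397·75/10000⌋=11567; principal=126119-11567=114552; balance=1542397-114552=1427845
5. interest=⌊1427845·75/10000⌋=10708; principal=126119-10708=115411; balance=1427845-115411=1312434
6. interest=⌊1312434·75/10000⌋=9843; principal=126119-9843=116276; balance=1312434-116276=1196158
7. interest=⌊1196158·75/10000⌋=8971; principal=126119-8971=117148; balance=1196158-117148=1079010
8. interest=⌊1079010·75/10000⌋=8092; principal=126119-8092=118027; balance=1079010-118027=960983
9. interest=⌊960983·75/10000⌋=7207; principal=126119-7207=118912; balance=960983-118912=842071
10. interest=⌊842071·75/10000⌋=6315; principal=126119-6315=119804; balance=842071-119804=722267
11. interest=⌊722267·75/10000⌋=5417; principal=126119-5417=120702; balance=722267-120702=601565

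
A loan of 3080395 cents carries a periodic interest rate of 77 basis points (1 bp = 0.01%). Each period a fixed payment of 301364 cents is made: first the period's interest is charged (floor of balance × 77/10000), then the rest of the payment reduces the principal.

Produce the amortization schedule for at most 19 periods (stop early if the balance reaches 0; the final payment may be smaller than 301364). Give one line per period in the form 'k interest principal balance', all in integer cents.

1. interest=⌊3080395·77/10000⌋=23719; principal=301364-23719=277645; balance=3080395-277645=2802750
2. interest=⌊2802750·77/10000⌋=21581; principal=301364-21581=279783; balance=2802750-279783=2522967
3. interest=⌊2522967·77/10000⌋=19426; principal=301364-19426=281938; balance=2522967-281938=2241029
4. interest=⌊2241029·77/10000⌋=17255; principal=301364-17255=284109; balance=2241029-284109=1956920
5. interest=⌊1956920·77/10000⌋=15068; principal=301364-15068=286296; balance=1956920-286296=1670624
6. interest=⌊1670624·77/10000⌋=12863; principal=301364-12863=288501; balance=1670624-288501=1382123
7. interest=⌊1382123·77/10000⌋=10642; principal=301364-10642=290722; balance=1382123-290722=1091401
8. interest=⌊1091401·77/10000⌋=8403; principal=301364-8403=292961; balance=1091401-292961=798440
9. interest=⌊798440·77/10000⌋=6147; principal=301364-6147=295217; balance=798440-295217=503223
10. interest=⌊503223·77/10000⌋=3874; principal=301364-3874=297490; balance=503223-297490=205733
11. interest=⌊205733·77/10000⌋=1584; principal=min(301364-1584,205733)=205733; balance=205733-205733=0

1 23719 277645 2802750
2 21581 279783 2522967
3 19426 281938 2241029
4 17255 284109 1956920
5 15068 286296 1670624
6 12863 288501 1382123
7 10642 290722 1091401
8 8403 292961 798440
9 6147 295217 503223
10 3874 297490 205733
11 1584 205733 0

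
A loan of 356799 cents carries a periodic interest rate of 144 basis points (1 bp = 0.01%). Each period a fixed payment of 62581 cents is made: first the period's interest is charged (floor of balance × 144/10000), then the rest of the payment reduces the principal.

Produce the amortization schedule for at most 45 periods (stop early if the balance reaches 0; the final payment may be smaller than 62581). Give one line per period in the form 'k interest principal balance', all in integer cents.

1 5137 57444 299355
2 4310 58271 241084
3 3471 59110 181974
4 2620 59961 122013
5 1756 60825 61188
6 881 61188 0

1. interest=⌊356799·144/10000⌋=5137; principal=62581-5137=57444; balance=356799-57444=299355
2. interest=⌊299355·144/10000⌋=4310; principal=62581-4310=58271; balance=299355-58271=241084
3. interest=⌊241084·144/10000⌋=3471; principal=62581-3471=59110; balance=241084-59110=181974
4. interest=⌊181974·144/10000⌋=2620; principal=62581-2620=59961; balance=181974-59961=122013
5. interest=⌊122013·144/10000⌋=1756; principal=62581-1756=60825; balance=122013-60825=61188
6. interest=⌊61188·144/10000⌋=881; principal=min(62581-881,61188)=61188; balance=61188-61188=0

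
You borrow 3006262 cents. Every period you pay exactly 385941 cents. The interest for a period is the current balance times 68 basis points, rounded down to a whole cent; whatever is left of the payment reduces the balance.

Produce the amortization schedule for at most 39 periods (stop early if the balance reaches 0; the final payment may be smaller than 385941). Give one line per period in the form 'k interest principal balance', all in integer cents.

1 20442 365499 2640763
2 17957 367984 2272779
3 15454 370487 1902292
4 12935 373006 1529286
5 10399 375542 1153744
6 7845 378096 775648
7 5274 380667 394981
8 2685 383256 11725
9 79 11725 0

1. interest=⌊3006262·68/10000⌋=20442; principal=385941-20442=365499; balance=3006262-365499=2640763
2. interest=⌊2640763·68/10000⌋=17957; principal=385941-17957=367984; balance=2640763-367984=2272779
3. interest=⌊2272779·68/10000⌋=15454; principal=385941-15454=370487; balance=2272779-370487=1902292
4. interest=⌊1902292·68/10000⌋=12935; principal=385941-12935=373006; balance=1902292-373006=1529286
5. interest=⌊1529286·68/10000⌋=10399; principal=385941-10399=375542; balance=1529286-375542=1153744
6. interest=⌊1153744·68/10000⌋=7845; principal=385941-7845=378096; balance=1153744-378096=775648
7. interest=⌊775648·68/10000⌋=5274; principal=385941-5274=380667; balance=775648-380667=394981
8. interest=⌊394981·68/10000⌋=2685; principal=385941-2685=383256; balance=394981-383256=11725
9. interest=⌊11725·68/10000⌋=79; principal=min(385941-79,11725)=11725; balance=11725-11725=0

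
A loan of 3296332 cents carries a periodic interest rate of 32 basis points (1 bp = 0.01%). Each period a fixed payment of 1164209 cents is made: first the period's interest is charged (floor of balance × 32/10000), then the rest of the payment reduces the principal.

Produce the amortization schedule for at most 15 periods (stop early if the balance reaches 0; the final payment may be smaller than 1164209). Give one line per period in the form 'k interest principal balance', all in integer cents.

1. interest=⌊3296332·32/10000⌋=10548; principal=1164209-10548=1153661; balance=3296332-1153661=2142671
2. interest=⌊2142671·32/10000⌋=6856; principal=1164209-6856=1157353; balance=2142671-1157353=985318
3. interest=⌊985318·32/10000⌋=3153; principal=min(1164209-3153,985318)=985318; balance=985318-985318=0

1 10548 1153661 2142671
2 6856 1157353 985318
3 3153 985318 0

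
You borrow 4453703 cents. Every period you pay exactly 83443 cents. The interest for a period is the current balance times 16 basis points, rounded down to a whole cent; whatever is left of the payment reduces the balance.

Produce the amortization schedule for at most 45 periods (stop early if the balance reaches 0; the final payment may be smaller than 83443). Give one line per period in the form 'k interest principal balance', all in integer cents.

1 7125 76318 4377385
2 7003 76440 4300945
3 6881 76562 4224383
4 6759 76684 4147699
5 6636 76807 4070892
6 6513 76930 3993962
7 6390 77053 3916909
8 6267 77176 3839733
9 6143 77300 3762433
10 6019 77424 3685009
11 5896 77547 3607462
12 5771 77672 3529790
13 5647 77796 3451994
14 5523 77920 3374074
15 5398 78045 3296029
16 5273 78170 3217859
17 5148 78295 3139564
18 5023 78420 3061144
19 4897 78546 2982598
20 4772 78671 2903927
21 4646 78797 2825130
22 4520 78923 2746207
23 4393 79050 2667157
24 4267 79176 2587981
25 4140 79303 2508678
26 4013 79430 2429248
27 3886 79557 2349691
28 3759 79684 2270007
29 3632 79811 2190196
30 3504 79939 2110257
31 3376 80067 2030190
32 3248 80195 1949995
33 3119 80324 1869671
34 2991 80452 1789219
35 2862 80581 1708638
36 2733 80710 1627928
37 2604 80839 1547089
38 2475 80968 1466121
39 2345 81098 1385023
40 2216 81227 1303796
41 2086 81357 1222439
42 1955 81488 1140951
43 1825 81618 1059333
44 1694 81749 977584
45 1564 81879 895705

1. interest=⌊4453703·16/10000⌋=7125; principal=83443-7125=76318; balance=4453703-76318=4377385
2. interest=⌊4377385·16/10000⌋=7003; principal=83443-7003=76440; balance=4377385-76440=4300945
3. interest=⌊4300945·16/10000⌋=6881; principal=83443-6881=76562; balance=4300945-76562=4224383
4. interest=⌊4224383·16/10000⌋=6759; principal=83443-6759=76684; balance=4224383-76684=4147699
5. interest=⌊4147699·16/10000⌋=6636; principal=83443-6636=76807; balance=4147699-76807=4070892
6. interest=⌊4070892·16/10000⌋=6513; principal=83443-6513=76930; balance=4070892-76930=3993962
7. interest=⌊3993962·16/10000⌋=6390; principal=83443-6390=77053; balance=3993962-77053=3916909
8. interest=⌊3916909·16/10000⌋=6267; principal=83443-6267=77176; balance=3916909-77176=3839733
9. interest=⌊3839733·16/10000⌋=6143; principal=83443-6143=77300; balance=3839733-77300=3762433
10. interest=⌊3762433·16/10000⌋=6019; principal=83443-6019=77424; balance=3762433-77424=3685009
11. interest=⌊3685009·16/10000⌋=5896; principal=83443-5896=77547; balance=3685009-77547=3607462
12. interest=⌊3607462·16/10000⌋=5771; principal=83443-5771=77672; balance=3607462-77672=3529790
13. interest=⌊3529790·16/10000⌋=5647; principal=83443-5647=77796; balance=3529790-77796=3451994
14. interest=⌊3451994·16/10000⌋=5523; principal=83443-5523=77920; balance=3451994-77920=3374074
15. interest=⌊3374074·16/10000⌋=5398; principal=83443-5398=78045; balance=3374074-78045=3296029
16. interest=⌊3296029·16/10000⌋=5273; principal=83443-5273=78170; balance=3296029-78170=3217859
17. interest=⌊3217859·16/10000⌋=5148; principal=83443-5148=78295; balance=3217859-78295=3139564
18. interest=⌊3139564·16/10000⌋=5023; principal=83443-5023=78420; balance=3139564-78420=3061144
19. interest=⌊3061144·16/10000⌋=4897; principal=83443-4897=78546; balance=3061144-78546=2982598
20. interest=⌊2982598·16/10000⌋=4772; principal=83443-4772=78671; balance=2982598-78671=2903927
21. interest=⌊2903927·16/10000⌋=4646; principal=83443-4646=78797; balance=2903927-78797=2825130
22. interest=⌊2825130·16/10000⌋=4520; principal=83443-4520=78923; balance=2825130-78923=2746207
23. interest=⌊2746207·16/10000⌋=4393; principal=83443-4393=79050; balance=2746207-79050=2667157
24. interest=⌊2667157·16/10000⌋=4267; principal=83443-4267=79176; balance=2667157-79176=2587981
25. interest=⌊2587981·16/10000⌋=4140; principal=83443-4140=79303; balance=2587981-79303=2508678
26. interest=⌊2508678·16/10000⌋=4013; principal=83443-4013=79430; balance=2508678-79430=2429248
27. interest=⌊2429248·16/10000⌋=3886; principal=83443-3886=79557; balance=2429248-79557=2349691
28. interest=⌊2349691·16/10000⌋=3759; principal=83443-3759=79684; balance=2349691-79684=2270007
29. interest=⌊2270007·16/10000⌋=3632; principal=83443-3632=79811; balance=2270007-79811=2190196
30. interest=⌊2190196·16/10000⌋=3504; principal=83443-3504=79939; balance=2190196-79939=2110257
31. interest=⌊2110257·16/10000⌋=3376; principal=83443-3376=80067; balance=2110257-80067=2030190
32. interest=⌊2030190·16/10000⌋=3248; principal=83443-3248=80195; balance=2030190-80195=1949995
33. interest=⌊1949995·16/10000⌋=3119; principal=83443-3119=80324; balance=1949995-80324=1869671
34. interest=⌊1869671·16/10000⌋=2991; principal=83443-2991=80452; balance=1869671-80452=1789219
35. interest=⌊1789219·16/10000⌋=2862; principal=83443-2862=80581; balance=1789219-80581=1708638
36. interest=⌊1708638·16/10000⌋=2733; principal=83443-2733=80710; balance=1708638-80710=1627928
37. interest=⌊1627928·16/10000⌋=2604; principal=83443-2604=80839; balance=1627928-80839=1547089
38. interest=⌊1547089·16/10000⌋=2475; principal=83443-2475=80968; balance=1547089-80968=1466121
39. interest=⌊1466121·16/10000⌋=2345; principal=83443-2345=81098; balance=1466121-81098=1385023
40. interest=⌊1385023·16/10000⌋=2216; principal=83443-2216=81227; balance=1385023-81227=1303796
41. interest=⌊1303796·16/10000⌋=2086; principal=83443-2086=81357; balance=1303796-81357=1222439
42. interest=⌊1222439·16/10000⌋=1955; principal=83443-1955=81488; balance=1222439-81488=1140951
43. interest=⌊1140951·16/10000⌋=1825; principal=83443-1825=81618; balance=1140951-81618=1059333
44. interest=⌊1059333·16/10000⌋=1694; principal=83443-1694=81749; balance=1059333-81749=977584
45. interest=⌊977584·16/10000⌋=1564; principal=83443-1564=81879; balance=977584-81879=895705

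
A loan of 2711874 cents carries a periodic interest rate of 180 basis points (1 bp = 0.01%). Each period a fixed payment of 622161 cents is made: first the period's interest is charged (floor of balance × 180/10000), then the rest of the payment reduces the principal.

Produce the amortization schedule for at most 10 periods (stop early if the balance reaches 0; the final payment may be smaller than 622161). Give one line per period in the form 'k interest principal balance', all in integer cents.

1. interest=⌊2711874·180/10000⌋=48813; principal=622161-48813=573348; balance=2711874-573348=2138526
2. interest=⌊2138526·180/10000⌋=38493; principal=622161-38493=583668; balance=2138526-583668=1554858
3. interest=⌊1554858·180/10000⌋=27987; principal=622161-27987=594174; balance=1554858-594174=960684
4. interest=⌊960684·180/10000⌋=17292; principal=622161-17292=604869; balance=960684-604869=355815
5. interest=⌊355815·180/10000⌋=6404; principal=min(622161-6404,355815)=355815; balance=355815-355815=0

1 48813 573348 2138526
2 38493 583668 1554858
3 27987 594174 960684
4 17292 604869 355815
5 6404 355815 0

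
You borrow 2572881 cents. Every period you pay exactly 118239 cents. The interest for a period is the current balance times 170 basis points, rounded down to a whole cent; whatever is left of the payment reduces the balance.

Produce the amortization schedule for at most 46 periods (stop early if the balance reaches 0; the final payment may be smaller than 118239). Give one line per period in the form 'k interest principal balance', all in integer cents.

1 43738 74501 2498380
2 42472 75767 2422613
3 41184 77055 2345558
4 39874 78365 2267193
5 38542 79697 2187496
6 37187 81052 2106444
7 35809 82430 2024014
8 34408 83831 1940183
9 32983 85256 1854927
10 31533 86706 1768221
11 30059 88180 1680041
12 28560 89679 1590362
13 27036 91203 1499159
14 25485 92754 1406405
15 23908 94331 1312074
16 22305 95934 1216140
17 20674 97565 1118575
18 19015 99224 1019351
19 17328 100911 918440
20 15613 102626 815814
21 13868 104371 711443
22 12094 106145 605298
23 10290 107949 497349
24 8454 109785 387564
25 6588 111651 275913
26 4690 113549 162364
27 2760 115479 46885
28 797 46885 0

1. interest=⌊2572881·170/10000⌋=43738; principal=118239-43738=74501; balance=2572881-74501=2498380
2. interest=⌊2498380·170/10000⌋=42472; principal=118239-42472=75767; balance=2498380-75767=2422613
3. interest=⌊2422613·170/10000⌋=41184; principal=118239-41184=77055; balance=2422613-77055=2345558
4. interest=⌊2345558·170/10000⌋=39874; principal=118239-39874=78365; balance=2345558-78365=2267193
5. interest=⌊2267193·170/10000⌋=38542; principal=118239-38542=79697; balance=2267193-79697=2187496
6. interest=⌊2187496·170/10000⌋=37187; principal=118239-37187=81052; balance=2187496-81052=2106444
7. interest=⌊2106444·170/10000⌋=35809; principal=118239-35809=82430; balance=2106444-82430=2024014
8. interest=⌊2024014·170/10000⌋=34408; principal=118239-34408=83831; balance=2024014-83831=1940183
9. interest=⌊1940183·170/10000⌋=32983; principal=118239-32983=85256; balance=1940183-85256=1854927
10. interest=⌊1854927·170/10000⌋=31533; principal=118239-31533=86706; balance=1854927-86706=1768221
11. interest=⌊1768221·170/10000⌋=30059; principal=118239-30059=88180; balance=1768221-88180=1680041
12. interest=⌊1680041·170/10000⌋=28560; principal=118239-28560=89679; balance=1680041-89679=1590362
13. interest=⌊1590362·170/10000⌋=27036; principal=118239-27036=91203; balance=1590362-91203=1499159
14. interest=⌊1499159·170/10000⌋=25485; principal=118239-25485=92754; balance=1499159-92754=1406405
15. interest=⌊1406405·170/10000⌋=23908; principal=118239-23908=94331; balance=1406405-94331=1312074
16. interest=⌊1312074·170/10000⌋=22305; principal=118239-22305=95934; balance=1312074-95934=1216140
17. interest=⌊1216140·170/10000⌋=20674; principal=118239-20674=97565; balance=1216140-97565=1118575
18. interest=⌊1118575·170/10000⌋=19015; principal=118239-19015=99224; balance=1118575-99224=1019351
19. interest=⌊1019351·170/10000⌋=17328; principal=118239-17328=100911; balance=1019351-100911=918440
20. interest=⌊918440·170/10000⌋=15613; principal=118239-15613=102626; balance=918440-102626=815814
21. interest=⌊815814·170/10000⌋=13868; principal=118239-13868=104371; balance=815814-104371=711443
22. interest=⌊711443·170/10000⌋=12094; principal=118239-12094=106145; balance=711443-106145=605298
23. interest=⌊605298·170/10000⌋=10290; principal=118239-10290=107949; balance=605298-107949=497349
24. interest=⌊497349·170/10000⌋=8454; principal=118239-8454=109785; balance=497349-109785=387564
25. interest=⌊387564·170/10000⌋=6588; principal=118239-6588=111651; balance=387564-111651=275913
26. interest=⌊275913·170/10000⌋=4690; principal=118239-4690=113549; balance=275913-113549=162364
27. interest=⌊162364·170/10000⌋=2760; principal=118239-2760=115479; balance=162364-115479=46885
28. interest=⌊46885·170/10000⌋=797; principal=min(118239-797,46885)=46885; balance=46885-46885=0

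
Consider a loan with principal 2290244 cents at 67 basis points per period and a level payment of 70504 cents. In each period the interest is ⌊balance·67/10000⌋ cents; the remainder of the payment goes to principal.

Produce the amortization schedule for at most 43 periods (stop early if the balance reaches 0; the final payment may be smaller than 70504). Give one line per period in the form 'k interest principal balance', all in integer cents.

1 15344 55160 2235084
2 14975 55529 2179555
3 14603 55901 2123654
4 14228 56276 2067378
5 13851 56653 2010725
6 13471 57033 1953692
7 13089 57415 1896277
8 12705 57799 1838478
9 12317 58187 1780291
10 11927 58577 1721714
11 11535 58969 1662745
12 11140 59364 1603381
13 10742 59762 1543619
14 10342 60162 1483457
15 9939 60565 1422892
16 9533 60971 1361921
17 9124 61380 1300541
18 8713 61791 1238750
19 8299 62205 1176545
20 7882 62622 1113923
21 7463 63041 1050882
22 7040 63464 987418
23 6615 63889 923529
24 6187 64317 859212
25 5756 64748 794464
26 5322 65182 729282
27 4886 65618 663664
28 4446 66058 597606
29 4003 66501 531105
30 3558 66946 464159
31 3109 67395 396764
32 2658 67846 328918
33 2203 68301 260617
34 1746 68758 191859
35 1285 69219 122640
36 821 69683 52957
37 354 52957 0

1. interest=⌊2290244·67/10000⌋=15344; principal=70504-15344=55160; balance=2290244-55160=2235084
2. interest=⌊2235084·67/10000⌋=14975; principal=70504-14975=55529; balance=2235084-55529=2179555
3. interest=⌊2179555·67/10000⌋=14603; principal=70504-14603=55901; balance=2179555-55901=2123654
4. interest=⌊2123654·67/10000⌋=14228; principal=70504-14228=56276; balance=2123654-56276=2067378
5. interest=⌊2067378·67/10000⌋=13851; principal=70504-13851=56653; balance=2067378-56653=2010725
6. interest=⌊2010725·67/10000⌋=13471; principal=70504-13471=57033; balance=2010725-57033=1953692
7. interest=⌊1953692·67/10000⌋=13089; principal=70504-13089=57415; balance=1953692-57415=1896277
8. interest=⌊1896277·67/10000⌋=12705; principal=70504-12705=57799; balance=1896277-57799=1838478
9. interest=⌊1838478·67/10000⌋=12317; principal=70504-12317=58187; balance=1838478-58187=1780291
10. interest=⌊1780291·67/10000⌋=11927; principal=70504-11927=58577; balance=1780291-58577=1721714
11. interest=⌊1721714·67/10000⌋=11535; principal=70504-11535=58969; balance=1721714-58969=1662745
12. interest=⌊1662745·67/10000⌋=11140; principal=70504-11140=59364; balance=1662745-59364=1603381
13. interest=⌊1603381·67/10000⌋=10742; principal=70504-10742=59762; balance=1603381-59762=1543619
14. interest=⌊1543619·67/10000⌋=10342; principal=70504-10342=60162; balance=1543619-60162=1483457
15. interest=⌊1483457·67/10000⌋=9939; principal=70504-9939=60565; balance=1483457-60565=1422892
16. interest=⌊1422892·67/10000⌋=9533; principal=70504-9533=60971; balance=1422892-60971=1361921
17. interest=⌊1361921·67/10000⌋=9124; principal=70504-9124=61380; balance=1361921-61380=1300541
18. interest=⌊1300541·67/10000⌋=8713; principal=70504-8713=61791; balance=1300541-61791=1238750
19. interest=⌊1238750·67/10000⌋=8299; principal=70504-8299=62205; balance=1238750-62205=1176545
20. interest=⌊1176545·67/10000⌋=7882; principal=70504-7882=62622; balance=1176545-62622=1113923
21. interest=⌊1113923·67/10000⌋=7463; principal=70504-7463=63041; balance=1113923-63041=1050882
22. interest=⌊1050882·67/10000⌋=7040; principal=70504-7040=63464; balance=1050882-63464=987418
23. interest=⌊987418·67/10000⌋=6615; principal=70504-6615=63889; balance=987418-63889=923529
24. interest=⌊923529·67/10000⌋=6187; principal=70504-6187=64317; balance=923529-64317=859212
25. interest=⌊859212·67/10000⌋=5756; principal=70504-5756=64748; balance=859212-64748=794464
26. interest=⌊794464·67/10000⌋=5322; principal=70504-5322=65182; balance=794464-65182=729282
27. interest=⌊729282·67/10000⌋=4886; principal=70504-4886=65618; balance=729282-65618=663664
28. interest=⌊663664·67/10000⌋=4446; principal=70504-4446=66058; balance=663664-66058=597606
29. interest=⌊597606·67/10000⌋=4003; principal=70504-4003=66501; balance=597606-66501=531105
30. interest=⌊531105·67/10000⌋=3558; principal=70504-3558=66946; balance=531105-66946=464159
31. interest=⌊464159·67/10000⌋=3109; principal=70504-3109=67395; balance=464159-67395=396764
32. interest=⌊396764·67/10000⌋=2658; principal=70504-2658=67846; balance=396764-67846=328918
33. interest=⌊328918·67/10000⌋=2203; principal=70504-2203=68301; balance=328918-68301=260617
34. interest=⌊260617·67/10000⌋=1746; principal=70504-1746=68758; balance=260617-68758=191859
35. interest=⌊191859·67/10000⌋=1285; principal=70504-1285=69219; balance=191859-69219=122640
36. interest=⌊122640·67/10000⌋=821; principal=70504-821=69683; balance=122640-69683=52957
37. interest=⌊52957·67/10000⌋=354; principal=min(70504-354,52957)=52957; balance=52957-52957=0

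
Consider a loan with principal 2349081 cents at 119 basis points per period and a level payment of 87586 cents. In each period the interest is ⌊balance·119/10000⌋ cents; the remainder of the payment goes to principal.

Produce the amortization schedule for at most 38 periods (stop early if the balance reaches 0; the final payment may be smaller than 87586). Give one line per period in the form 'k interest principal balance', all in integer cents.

1 27954 59632 2289449
2 27244 60342 2229107
3 26526 61060 2168047
4 25799 61787 2106260
5 25064 62522 2043738
6 24320 63266 1980472
7 23567 64019 1916453
8 22805 64781 1851672
9 22034 65552 1786120
10 21254 66332 1719788
11 20465 67121 1652667
12 19666 67920 1584747
13 18858 68728 1516019
14 18040 69546 1446473
15 17213 70373 1376100
16 16375 71211 1304889
17 15528 72058 1232831
18 14670 72916 1159915
19 13802 73784 1086131
20 12924 74662 1011469
21 12036 75550 935919
22 11137 76449 859470
23 10227 77359 782111
24 9307 78279 703832
25 8375 79211 624621
26 7432 80154 544467
27 6479 81107 463360
28 5513 82073 381287
29 4537 83049 298238
30 3549 84037 214201
31 2548 85038 129163
32 1537 86049 43114
33 513 43114 0

1. interest=⌊2349081·119/10000⌋=27954; principal=87586-27954=59632; balance=2349081-59632=2289449
2. interest=⌊2289449·119/10000⌋=27244; principal=87586-27244=60342; balance=2289449-60342=2229107
3. interest=⌊2229107·119/10000⌋=26526; principal=87586-26526=61060; balance=2229107-61060=2168047
4. interest=⌊2168047·119/10000⌋=25799; principal=87586-25799=61787; balance=2168047-61787=2106260
5. interest=⌊2106260·119/10000⌋=25064; principal=87586-25064=62522; balance=2106260-62522=2043738
6. interest=⌊2043738·119/10000⌋=24320; principal=87586-24320=63266; balance=2043738-63266=1980472
7. interest=⌊1980472·119/10000⌋=23567; principal=87586-23567=64019; balance=1980472-64019=1916453
8. interest=⌊1916453·119/10000⌋=22805; principal=87586-22805=64781; balance=1916453-64781=1851672
9. interest=⌊1851672·119/10000⌋=22034; principal=87586-22034=65552; balance=1851672-65552=1786120
10. interest=⌊1786120·119/10000⌋=21254; principal=87586-21254=66332; balance=1786120-66332=1719788
11. interest=⌊1719788·119/10000⌋=20465; principal=87586-20465=67121; balance=1719788-67121=1652667
12. interest=⌊1652667·119/10000⌋=19666; principal=87586-19666=67920; balance=1652667-67920=1584747
13. interest=⌊1584747·119/10000⌋=18858; principal=87586-18858=68728; balance=1584747-68728=1516019
14. interest=⌊1516019·119/10000⌋=18040; principal=87586-18040=69546; balance=1516019-69546=1446473
15. interest=⌊1446473·119/10000⌋=17213; principal=87586-17213=70373; balance=1446473-70373=1376100
16. interest=⌊1376100·119/10000⌋=16375; principal=87586-16375=71211; balance=1376100-71211=1304889
17. interest=⌊1304889·119/10000⌋=15528; principal=87586-15528=72058; balance=1304889-72058=1232831
18. interest=⌊1232831·119/10000⌋=14670; principal=87586-14670=72916; balance=1232831-72916=1159915
19. interest=⌊1159915·119/10000⌋=13802; principal=87586-13802=73784; balance=1159915-73784=1086131
20. interest=⌊1086131·119/10000⌋=12924; principal=87586-12924=74662; balance=1086131-74662=1011469
21. interest=⌊1011469·119/10000⌋=12036; principal=87586-12036=75550; balance=1011469-75550=935919
22. interest=⌊935919·119/10000⌋=11137; principal=87586-11137=76449; balance=935919-76449=859470
23. interest=⌊859470·119/10000⌋=10227; principal=87586-10227=77359; balance=859470-77359=782111
24. interest=⌊782111·119/10000⌋=9307; principal=87586-9307=78279; balance=782111-78279=703832
25. interest=⌊703832·119/10000⌋=8375; principal=87586-8375=79211; balance=703832-79211=624621
26. interest=⌊624621·119/10000⌋=7432; principal=87586-7432=80154; balance=624621-80154=544467
27. interest=⌊544467·119/10000⌋=6479; principal=87586-6479=81107; balance=544467-81107=463360
28. interest=⌊463360·119/10000⌋=5513; principal=87586-5513=82073; balance=463360-82073=381287
29. interest=⌊381287·119/10000⌋=4537; principal=87586-4537=83049; balance=381287-83049=298238
30. interest=⌊298238·119/10000⌋=3549; principal=87586-3549=84037; balance=298238-84037=214201
31. interest=⌊214201·119/10000⌋=2548; principal=87586-2548=85038; balance=214201-85038=129163
32. interest=⌊129163·119/10000⌋=1537; principal=87586-1537=86049; balance=129163-86049=43114
33. interest=⌊43114·119/10000⌋=513; principal=min(87586-513,43114)=43114; balance=43114-43114=0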